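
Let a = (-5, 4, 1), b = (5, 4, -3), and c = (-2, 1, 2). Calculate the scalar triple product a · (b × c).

-58

b × c:
i: 4·2 - (-3)·1 = 8 - (-3) = 11
j: (-3)·(-2) - 5·2 = 6 - 10 = -4
k: 5·1 - 4·(-2) = 5 - (-8) = 13
b × c = (11, -4, 13)
a · (b × c) = (-5)·11 + 4·(-4) + 1·13 = -55 - 16 + 13 = -58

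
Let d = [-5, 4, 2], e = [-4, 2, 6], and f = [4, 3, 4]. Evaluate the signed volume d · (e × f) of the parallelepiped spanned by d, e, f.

170

e × f:
i: 2·4 - 6·3 = 8 - 18 = -10
j: 6·4 - (-4)·4 = 24 - (-16) = 40
k: (-4)·3 - 2·4 = -12 - 8 = -20
e × f = (-10, 40, -20)
d · (e × f) = (-5)·(-10) + 4·40 + 2·(-20) = 50 + 160 - 40 = 170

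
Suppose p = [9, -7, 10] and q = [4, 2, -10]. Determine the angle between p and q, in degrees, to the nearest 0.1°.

p · q = 9·4 + (-7)·2 + 10·(-10) = 36 - 14 - 100 = -78
|p|² = 81 + 49 + 100 = 230,  |p| = √230 ≈ 15.165751
|q|² = 16 + 4 + 100 = 120,  |q| = √120 ≈ 10.954451
cos θ = -78 / (15.165751 · 10.954451) ≈ -0.46950
θ = arccos(-0.46950) ≈ 118.0°

118.0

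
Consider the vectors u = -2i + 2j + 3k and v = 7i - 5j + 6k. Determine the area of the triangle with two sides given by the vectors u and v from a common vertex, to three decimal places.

21.413

i: 2·6 - 3·(-5) = 12 - (-15) = 27
j: 3·7 - (-2)·6 = 21 - (-12) = 33
k: (-2)·(-5) - 2·7 = 10 - 14 = -4
u × v = (27, 33, -4)
|u × v| = √(27² + 33² + (-4)²) = √1834 ≈ 42.8252
area = ½ · 42.8252 ≈ 21.413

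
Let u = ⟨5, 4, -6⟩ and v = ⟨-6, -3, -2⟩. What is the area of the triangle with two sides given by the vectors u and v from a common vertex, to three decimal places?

i: 4·(-2) - (-6)·(-3) = -8 - 18 = -26
j: (-6)·(-6) - 5·(-2) = 36 - (-10) = 46
k: 5·(-3) - 4·(-6) = -15 - (-24) = 9
u × v = (-26, 46, 9)
|u × v| = √((-26)² + 46² + 9²) = √2873 ≈ 53.6004
area = ½ · 53.6004 ≈ 26.800

26.800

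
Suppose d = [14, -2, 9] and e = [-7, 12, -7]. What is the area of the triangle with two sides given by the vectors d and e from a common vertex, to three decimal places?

i: (-2)·(-7) - 9·12 = 14 - 108 = -94
j: 9·(-7) - 14·(-7) = -63 - (-98) = 35
k: 14·12 - (-2)·(-7) = 168 - 14 = 154
d × e = (-94, 35, 154)
|d × e| = √((-94)² + 35² + 154²) = √33777 ≈ 183.7852
area = ½ · 183.7852 ≈ 91.893

91.893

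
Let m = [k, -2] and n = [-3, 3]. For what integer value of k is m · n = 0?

m · n = k·(-3) + (-2)·3 = -6 - 3k
Set equal to 0: -3k = 6, so k = -2.

-2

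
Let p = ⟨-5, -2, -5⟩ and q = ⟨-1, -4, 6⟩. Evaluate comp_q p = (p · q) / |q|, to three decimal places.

-2.335

p · q = (-5)·(-1) + (-2)·(-4) + (-5)·6 = 5 + 8 - 30 = -17
|q| = √(1 + 16 + 36) = √53 ≈ 7.2801
comp_q p = -17 / √53 ≈ -2.335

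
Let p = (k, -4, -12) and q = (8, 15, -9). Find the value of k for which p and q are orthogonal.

p · q = k·8 + (-4)·15 + (-12)·(-9) = 48 + 8k
Set equal to 0: 8k = -48, so k = -6.

-6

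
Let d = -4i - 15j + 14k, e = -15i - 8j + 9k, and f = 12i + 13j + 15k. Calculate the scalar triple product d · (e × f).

e × f:
i: (-8)·15 - 9·13 = -120 - 117 = -237
j: 9·12 - (-15)·15 = 108 - (-225) = 333
k: (-15)·13 - (-8)·12 = -195 - (-96) = -99
e × f = (-237, 333, -99)
d · (e × f) = (-4)·(-237) + (-15)·333 + 14·(-99) = 948 - 4995 - 1386 = -5433

-5433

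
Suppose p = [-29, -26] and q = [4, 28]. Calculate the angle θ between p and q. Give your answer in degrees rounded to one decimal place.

140.0

p · q = (-29)·4 + (-26)·28 = -116 - 728 = -844
|p|² = 841 + 676 = 1517,  |p| = √1517 ≈ 38.948684
|q|² = 16 + 784 = 800,  |q| = √800 ≈ 28.284271
cos θ = -844 / (38.948684 · 28.284271) ≈ -0.76613
θ = arccos(-0.76613) ≈ 140.0°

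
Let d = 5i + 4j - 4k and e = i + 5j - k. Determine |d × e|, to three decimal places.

i: 4·(-1) - (-4)·5 = -4 - (-20) = 16
j: (-4)·1 - 5·(-1) = -4 - (-5) = 1
k: 5·5 - 4·1 = 25 - 4 = 21
d × e = (16, 1, 21)
|d × e| = √(16² + 1² + 21²) = √698 ≈ 26.4197

26.420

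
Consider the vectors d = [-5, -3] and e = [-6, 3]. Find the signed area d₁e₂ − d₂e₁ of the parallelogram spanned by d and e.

(-5)·3 - (-3)·(-6) = -15 - 18 = -33

-33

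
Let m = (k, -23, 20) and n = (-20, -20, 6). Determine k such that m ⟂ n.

m · n = k·(-20) + (-23)·(-20) + 20·6 = 580 - 20k
Set equal to 0: -20k = -580, so k = 29.

29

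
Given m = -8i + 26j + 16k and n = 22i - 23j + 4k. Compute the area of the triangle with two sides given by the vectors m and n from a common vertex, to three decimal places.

i: 26·4 - 16·(-23) = 104 - (-368) = 472
j: 16·22 - (-8)·4 = 352 - (-32) = 384
k: (-8)·(-23) - 26·22 = 184 - 572 = -388
m × n = (472, 384, -388)
|m × n| = √(472² + 384² + (-388)²) = √520784 ≈ 721.6537
area = ½ · 721.6537 ≈ 360.827

360.827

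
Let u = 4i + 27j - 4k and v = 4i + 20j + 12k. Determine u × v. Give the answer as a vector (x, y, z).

(404, -64, -28)

i: 27·12 - (-4)·20 = 324 - (-80) = 404
j: (-4)·4 - 4·12 = -16 - 48 = -64
k: 4·20 - 27·4 = 80 - 108 = -28
u × v = (404, -64, -28)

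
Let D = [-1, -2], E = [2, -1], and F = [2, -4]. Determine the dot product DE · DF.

DE = E − D = (3, 1)
DF = F − D = (3, -2)
DE · DF = 3·3 + 1·(-2) = 9 - 2 = 7

7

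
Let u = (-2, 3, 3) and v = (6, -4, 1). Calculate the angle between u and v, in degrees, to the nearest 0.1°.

128.0

u · v = (-2)·6 + 3·(-4) + 3·1 = -12 - 12 + 3 = -21
|u|² = 4 + 9 + 9 = 22,  |u| = √22 ≈ 4.690416
|v|² = 36 + 16 + 1 = 53,  |v| = √53 ≈ 7.280110
cos θ = -21 / (4.690416 · 7.280110) ≈ -0.61499
θ = arccos(-0.61499) ≈ 128.0°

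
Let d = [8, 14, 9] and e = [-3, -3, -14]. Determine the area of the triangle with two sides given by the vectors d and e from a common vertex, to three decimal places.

i: 14·(-14) - 9·(-3) = -196 - (-27) = -169
j: 9·(-3) - 8·(-14) = -27 - (-112) = 85
k: 8·(-3) - 14·(-3) = -24 - (-42) = 18
d × e = (-169, 85, 18)
|d × e| = √((-169)² + 85² + 18²) = √36110 ≈ 190.0263
area = ½ · 190.0263 ≈ 95.013

95.013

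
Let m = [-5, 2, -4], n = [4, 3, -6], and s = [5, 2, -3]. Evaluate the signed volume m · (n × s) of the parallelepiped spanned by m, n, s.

-23

n × s:
i: 3·(-3) - (-6)·2 = -9 - (-12) = 3
j: (-6)·5 - 4·(-3) = -30 - (-12) = -18
k: 4·2 - 3·5 = 8 - 15 = -7
n × s = (3, -18, -7)
m · (n × s) = (-5)·3 + 2·(-18) + (-4)·(-7) = -15 - 36 + 28 = -23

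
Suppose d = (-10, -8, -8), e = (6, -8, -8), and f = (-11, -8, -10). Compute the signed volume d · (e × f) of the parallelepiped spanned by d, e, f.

-256

e × f:
i: (-8)·(-10) - (-8)·(-8) = 80 - 64 = 16
j: (-8)·(-11) - 6·(-10) = 88 - (-60) = 148
k: 6·(-8) - (-8)·(-11) = -48 - 88 = -136
e × f = (16, 148, -136)
d · (e × f) = (-10)·16 + (-8)·148 + (-8)·(-136) = -160 - 1184 + 1088 = -256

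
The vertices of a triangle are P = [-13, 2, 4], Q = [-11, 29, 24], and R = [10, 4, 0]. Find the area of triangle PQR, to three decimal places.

PQ = (2, 27, 20),  PR = (23, 2, -4)
i: 27·(-4) - 20·2 = -108 - 40 = -148
j: 20·23 - 2·(-4) = 460 - (-8) = 468
k: 2·2 - 27·23 = 4 - 621 = -617
PQ × PR = (-148, 468, -617)
|PQ × PR| = √621617 ≈ 788.4269
area = ½ · 788.4269 ≈ 394.213

394.213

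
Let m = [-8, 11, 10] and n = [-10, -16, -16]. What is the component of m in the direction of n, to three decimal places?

-10.348

m · n = (-8)·(-10) + 11·(-16) + 10·(-16) = 80 - 176 - 160 = -256
|n| = √(100 + 256 + 256) = √612 ≈ 24.7386
comp_n m = -256 / √612 ≈ -10.348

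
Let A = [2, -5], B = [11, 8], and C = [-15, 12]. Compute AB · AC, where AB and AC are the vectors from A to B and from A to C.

68

AB = B − A = (9, 13)
AC = C − A = (-17, 17)
AB · AC = 9·(-17) + 13·17 = -153 + 221 = 68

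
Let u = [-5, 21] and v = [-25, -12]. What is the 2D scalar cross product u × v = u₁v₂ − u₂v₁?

585

(-5)·(-12) - 21·(-25) = 60 - (-525) = 585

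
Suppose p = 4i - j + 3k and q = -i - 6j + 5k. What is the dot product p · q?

p · q = 4·(-1) + (-1)·(-6) + 3·5 = -4 + 6 + 15 = 17

17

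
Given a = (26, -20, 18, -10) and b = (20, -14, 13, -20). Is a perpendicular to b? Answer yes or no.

a · b = 26·20 + (-20)·(-14) + 18·13 + (-10)·(-20) = 520 + 280 + 234 + 200 = 1234
Nonzero, so the vectors are not orthogonal.

no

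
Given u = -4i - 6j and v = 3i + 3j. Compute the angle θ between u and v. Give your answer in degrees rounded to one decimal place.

168.7

u · v = (-4)·3 + (-6)·3 = -12 - 18 = -30
|u|² = 16 + 36 = 52,  |u| = √52 ≈ 7.211103
|v|² = 9 + 9 = 18,  |v| = √18 ≈ 4.242641
cos θ = -30 / (7.211103 · 4.242641) ≈ -0.98058
θ = arccos(-0.98058) ≈ 168.7°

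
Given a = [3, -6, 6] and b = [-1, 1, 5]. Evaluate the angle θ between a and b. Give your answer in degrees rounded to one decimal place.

63.3

a · b = 3·(-1) + (-6)·1 + 6·5 = -3 - 6 + 30 = 21
|a|² = 9 + 36 + 36 = 81,  |a| = √81 ≈ 9.000000
|b|² = 1 + 1 + 25 = 27,  |b| = √27 ≈ 5.196152
cos θ = 21 / (9.000000 · 5.196152) ≈ 0.44905
θ = arccos(0.44905) ≈ 63.3°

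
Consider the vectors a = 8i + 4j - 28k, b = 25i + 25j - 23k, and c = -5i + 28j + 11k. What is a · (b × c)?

-16388

b × c:
i: 25·11 - (-23)·28 = 275 - (-644) = 919
j: (-23)·(-5) - 25·11 = 115 - 275 = -160
k: 25·28 - 25·(-5) = 700 - (-125) = 825
b × c = (919, -160, 825)
a · (b × c) = 8·919 + 4·(-160) + (-28)·825 = 7352 - 640 - 23100 = -16388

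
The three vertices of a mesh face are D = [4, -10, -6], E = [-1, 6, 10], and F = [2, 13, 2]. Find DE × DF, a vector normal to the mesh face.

(-240, 8, -83)

DE = (-5, 16, 16)
DF = (-2, 23, 8)
i: 16·8 - 16·23 = 128 - 368 = -240
j: 16·(-2) - (-5)·8 = -32 - (-40) = 8
k: (-5)·23 - 16·(-2) = -115 - (-32) = -83
DE × DF = (-240, 8, -83)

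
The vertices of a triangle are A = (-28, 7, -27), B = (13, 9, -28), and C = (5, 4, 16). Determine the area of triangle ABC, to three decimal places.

903.912

AB = (41, 2, -1),  AC = (33, -3, 43)
i: 2·43 - (-1)·(-3) = 86 - 3 = 83
j: (-1)·33 - 41·43 = -33 - 1763 = -1796
k: 41·(-3) - 2·33 = -123 - 66 = -189
AB × AC = (83, -1796, -189)
|AB × AC| = √3268226 ≈ 1807.8236
area = ½ · 1807.8236 ≈ 903.912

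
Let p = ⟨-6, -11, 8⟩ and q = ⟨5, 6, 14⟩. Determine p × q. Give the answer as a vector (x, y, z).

(-202, 124, 19)

i: (-11)·14 - 8·6 = -154 - 48 = -202
j: 8·5 - (-6)·14 = 40 - (-84) = 124
k: (-6)·6 - (-11)·5 = -36 - (-55) = 19
p × q = (-202, 124, 19)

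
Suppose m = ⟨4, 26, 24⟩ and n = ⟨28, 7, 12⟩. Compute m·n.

582

m · n = 4·28 + 26·7 + 24·12 = 112 + 182 + 288 = 582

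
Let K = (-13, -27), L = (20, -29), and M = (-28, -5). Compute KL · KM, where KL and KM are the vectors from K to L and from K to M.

KL = L − K = (33, -2)
KM = M − K = (-15, 22)
KL · KM = 33·(-15) + (-2)·22 = -495 - 44 = -539

-539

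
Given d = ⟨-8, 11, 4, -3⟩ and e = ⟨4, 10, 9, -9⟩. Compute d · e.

141

d · e = (-8)·4 + 11·10 + 4·9 + (-3)·(-9) = -32 + 110 + 36 + 27 = 141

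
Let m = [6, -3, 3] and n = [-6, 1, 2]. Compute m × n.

i: (-3)·2 - 3·1 = -6 - 3 = -9
j: 3·(-6) - 6·2 = -18 - 12 = -30
k: 6·1 - (-3)·(-6) = 6 - 18 = -12
m × n = (-9, -30, -12)

(-9, -30, -12)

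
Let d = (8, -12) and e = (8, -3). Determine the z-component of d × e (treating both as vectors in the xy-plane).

72

8·(-3) - (-12)·8 = -24 - (-96) = 72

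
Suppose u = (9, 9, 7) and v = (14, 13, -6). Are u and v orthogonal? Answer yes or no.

no

u · v = 9·14 + 9·13 + 7·(-6) = 126 + 117 - 42 = 201
Nonzero, so the vectors are not orthogonal.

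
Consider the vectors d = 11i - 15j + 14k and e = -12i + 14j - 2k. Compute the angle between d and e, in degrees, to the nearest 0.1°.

149.0

d · e = 11·(-12) + (-15)·14 + 14·(-2) = -132 - 210 - 28 = -370
|d|² = 121 + 225 + 196 = 542,  |d| = √542 ≈ 23.280893
|e|² = 144 + 196 + 4 = 344,  |e| = √344 ≈ 18.547237
cos θ = -370 / (23.280893 · 18.547237) ≈ -0.85689
θ = arccos(-0.85689) ≈ 149.0°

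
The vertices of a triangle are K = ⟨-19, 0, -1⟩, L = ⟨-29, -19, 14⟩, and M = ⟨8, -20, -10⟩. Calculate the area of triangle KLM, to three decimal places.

455.367

KL = (-10, -19, 15),  KM = (27, -20, -9)
i: (-19)·(-9) - 15·(-20) = 171 - (-300) = 471
j: 15·27 - (-10)·(-9) = 405 - 90 = 315
k: (-10)·(-20) - (-19)·27 = 200 - (-513) = 713
KL × KM = (471, 315, 713)
|KL × KM| = √829435 ≈ 910.7332
area = ½ · 910.7332 ≈ 455.367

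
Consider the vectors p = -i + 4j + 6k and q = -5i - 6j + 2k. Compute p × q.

i: 4·2 - 6·(-6) = 8 - (-36) = 44
j: 6·(-5) - (-1)·2 = -30 - (-2) = -28
k: (-1)·(-6) - 4·(-5) = 6 - (-20) = 26
p × q = (44, -28, 26)

(44, -28, 26)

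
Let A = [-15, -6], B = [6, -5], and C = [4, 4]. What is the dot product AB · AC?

AB = B − A = (21, 1)
AC = C − A = (19, 10)
AB · AC = 21·19 + 1·10 = 399 + 10 = 409

409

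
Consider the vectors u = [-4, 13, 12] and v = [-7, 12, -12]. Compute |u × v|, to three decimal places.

330.565

i: 13·(-12) - 12·12 = -156 - 144 = -300
j: 12·(-7) - (-4)·(-12) = -84 - 48 = -132
k: (-4)·12 - 13·(-7) = -48 - (-91) = 43
u × v = (-300, -132, 43)
|u × v| = √((-300)² + (-132)² + 43²) = √109273 ≈ 330.5647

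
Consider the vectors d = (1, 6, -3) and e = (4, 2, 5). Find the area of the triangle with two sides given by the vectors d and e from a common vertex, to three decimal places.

22.743

i: 6·5 - (-3)·2 = 30 - (-6) = 36
j: (-3)·4 - 1·5 = -12 - 5 = -17
k: 1·2 - 6·4 = 2 - 24 = -22
d × e = (36, -17, -22)
|d × e| = √(36² + (-17)² + (-22)²) = √2069 ≈ 45.4863
area = ½ · 45.4863 ≈ 22.743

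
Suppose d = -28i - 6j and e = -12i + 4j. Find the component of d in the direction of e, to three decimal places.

24.666

d · e = (-28)·(-12) + (-6)·4 = 336 - 24 = 312
|e| = √(144 + 16) = √160 ≈ 12.6491
comp_e d = 312 / √160 ≈ 24.666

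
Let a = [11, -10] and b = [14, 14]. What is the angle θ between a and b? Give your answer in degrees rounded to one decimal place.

87.3

a · b = 11·14 + (-10)·14 = 154 - 140 = 14
|a|² = 121 + 100 = 221,  |a| = √221 ≈ 14.866069
|b|² = 196 + 196 = 392,  |b| = √392 ≈ 19.798990
cos θ = 14 / (14.866069 · 19.798990) ≈ 0.04757
θ = arccos(0.04757) ≈ 87.3°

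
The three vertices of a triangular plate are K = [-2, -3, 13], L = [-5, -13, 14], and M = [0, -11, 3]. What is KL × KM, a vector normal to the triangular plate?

(108, -28, 44)

KL = (-3, -10, 1)
KM = (2, -8, -10)
i: (-10)·(-10) - 1·(-8) = 100 - (-8) = 108
j: 1·2 - (-3)·(-10) = 2 - 30 = -28
k: (-3)·(-8) - (-10)·2 = 24 - (-20) = 44
KL × KM = (108, -28, 44)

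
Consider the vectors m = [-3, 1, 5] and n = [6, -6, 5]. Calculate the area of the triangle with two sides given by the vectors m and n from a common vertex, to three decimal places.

i: 1·5 - 5·(-6) = 5 - (-30) = 35
j: 5·6 - (-3)·5 = 30 - (-15) = 45
k: (-3)·(-6) - 1·6 = 18 - 6 = 12
m × n = (35, 45, 12)
|m × n| = √(35² + 45² + 12²) = √3394 ≈ 58.2580
area = ½ · 58.2580 ≈ 29.129

29.129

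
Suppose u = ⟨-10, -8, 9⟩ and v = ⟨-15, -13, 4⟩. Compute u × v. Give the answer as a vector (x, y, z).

(85, -95, 10)

i: (-8)·4 - 9·(-13) = -32 - (-117) = 85
j: 9·(-15) - (-10)·4 = -135 - (-40) = -95
k: (-10)·(-13) - (-8)·(-15) = 130 - 120 = 10
u × v = (85, -95, 10)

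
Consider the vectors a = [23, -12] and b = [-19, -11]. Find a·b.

-305

a · b = 23·(-19) + (-12)·(-11) = -437 + 132 = -305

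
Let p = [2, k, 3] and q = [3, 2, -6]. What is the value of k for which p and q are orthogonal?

6

p · q = 2·3 + k·2 + 3·(-6) = -12 + 2k
Set equal to 0: 2k = 12, so k = 6.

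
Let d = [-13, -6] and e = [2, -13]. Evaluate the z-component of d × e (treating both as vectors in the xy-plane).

(-13)·(-13) - (-6)·2 = 169 - (-12) = 181

181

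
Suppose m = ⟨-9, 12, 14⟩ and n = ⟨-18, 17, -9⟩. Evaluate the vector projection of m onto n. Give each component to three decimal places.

m · n = (-9)·(-18) + 12·17 + 14·(-9) = 162 + 204 - 126 = 240
|n|² = 324 + 289 + 81 = 694
proj_n m = (240/694) · (-18, 17, -9) ≈ (-6.225, 5.879, -3.112)

(-6.225, 5.879, -3.112)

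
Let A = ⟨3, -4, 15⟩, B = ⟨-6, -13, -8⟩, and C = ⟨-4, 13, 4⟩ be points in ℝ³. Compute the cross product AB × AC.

(490, 62, -216)

AB = (-9, -9, -23)
AC = (-7, 17, -11)
i: (-9)·(-11) - (-23)·17 = 99 - (-391) = 490
j: (-23)·(-7) - (-9)·(-11) = 161 - 99 = 62
k: (-9)·17 - (-9)·(-7) = -153 - 63 = -216
AB × AC = (490, 62, -216)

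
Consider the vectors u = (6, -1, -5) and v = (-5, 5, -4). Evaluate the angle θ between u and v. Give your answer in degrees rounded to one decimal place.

103.6

u · v = 6·(-5) + (-1)·5 + (-5)·(-4) = -30 - 5 + 20 = -15
|u|² = 36 + 1 + 25 = 62,  |u| = √62 ≈ 7.874008
|v|² = 25 + 25 + 16 = 66,  |v| = √66 ≈ 8.124038
cos θ = -15 / (7.874008 · 8.124038) ≈ -0.23449
θ = arccos(-0.23449) ≈ 103.6°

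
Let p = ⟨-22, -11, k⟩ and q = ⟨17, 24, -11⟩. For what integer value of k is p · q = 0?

-58

p · q = (-22)·17 + (-11)·24 + k·(-11) = -638 - 11k
Set equal to 0: -11k = 638, so k = -58.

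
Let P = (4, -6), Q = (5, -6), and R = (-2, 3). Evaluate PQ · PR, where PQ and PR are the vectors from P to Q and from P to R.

PQ = Q − P = (1, 0)
PR = R − P = (-6, 9)
PQ · PR = 1·(-6) + 0·9 = -6 + 0 = -6

-6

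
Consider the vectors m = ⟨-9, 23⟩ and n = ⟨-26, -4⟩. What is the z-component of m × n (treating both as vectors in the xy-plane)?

634

(-9)·(-4) - 23·(-26) = 36 - (-598) = 634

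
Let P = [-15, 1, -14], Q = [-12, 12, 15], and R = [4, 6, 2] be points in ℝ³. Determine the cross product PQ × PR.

(31, 503, -194)

PQ = (3, 11, 29)
PR = (19, 5, 16)
i: 11·16 - 29·5 = 176 - 145 = 31
j: 29·19 - 3·16 = 551 - 48 = 503
k: 3·5 - 11·19 = 15 - 209 = -194
PQ × PR = (31, 503, -194)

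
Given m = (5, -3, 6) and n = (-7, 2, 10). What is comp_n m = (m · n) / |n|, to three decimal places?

m · n = 5·(-7) + (-3)·2 + 6·10 = -35 - 6 + 60 = 19
|n| = √(49 + 4 + 100) = √153 ≈ 12.3693
comp_n m = 19 / √153 ≈ 1.536

1.536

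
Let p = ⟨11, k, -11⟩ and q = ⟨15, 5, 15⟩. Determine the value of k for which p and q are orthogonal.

0

p · q = 11·15 + k·5 + (-11)·15 = 0 + 5k
Set equal to 0: 5k = 0, so k = 0.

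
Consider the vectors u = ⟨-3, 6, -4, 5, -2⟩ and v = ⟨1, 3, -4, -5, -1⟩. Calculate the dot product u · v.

u · v = (-3)·1 + 6·3 + (-4)·(-4) + 5·(-5) + (-2)·(-1) = -3 + 18 + 16 - 25 + 2 = 8

8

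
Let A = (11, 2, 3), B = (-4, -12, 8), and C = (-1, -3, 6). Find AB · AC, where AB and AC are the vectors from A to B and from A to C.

AB = B − A = (-15, -14, 5)
AC = C − A = (-12, -5, 3)
AB · AC = (-15)·(-12) + (-14)·(-5) + 5·3 = 180 + 70 + 15 = 265

265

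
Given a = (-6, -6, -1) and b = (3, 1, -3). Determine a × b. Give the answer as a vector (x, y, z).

(19, -21, 12)

i: (-6)·(-3) - (-1)·1 = 18 - (-1) = 19
j: (-1)·3 - (-6)·(-3) = -3 - 18 = -21
k: (-6)·1 - (-6)·3 = -6 - (-18) = 12
a × b = (19, -21, 12)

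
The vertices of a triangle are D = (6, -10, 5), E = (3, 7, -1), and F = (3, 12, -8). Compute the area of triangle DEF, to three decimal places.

46.333

DE = (-3, 17, -6),  DF = (-3, 22, -13)
i: 17·(-13) - (-6)·22 = -221 - (-132) = -89
j: (-6)·(-3) - (-3)·(-13) = 18 - 39 = -21
k: (-3)·22 - 17·(-3) = -66 - (-51) = -15
DE × DF = (-89, -21, -15)
|DE × DF| = √8587 ≈ 92.6661
area = ½ · 92.6661 ≈ 46.333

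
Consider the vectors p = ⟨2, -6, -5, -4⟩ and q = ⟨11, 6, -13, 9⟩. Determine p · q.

p · q = 2·11 + (-6)·6 + (-5)·(-13) + (-4)·9 = 22 - 36 + 65 - 36 = 15

15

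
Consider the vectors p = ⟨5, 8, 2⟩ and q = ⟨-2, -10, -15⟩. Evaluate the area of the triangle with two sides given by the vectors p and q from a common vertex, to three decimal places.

63.634

i: 8·(-15) - 2·(-10) = -120 - (-20) = -100
j: 2·(-2) - 5·(-15) = -4 - (-75) = 71
k: 5·(-10) - 8·(-2) = -50 - (-16) = -34
p × q = (-100, 71, -34)
|p × q| = √((-100)² + 71² + (-34)²) = √16197 ≈ 127.2674
area = ½ · 127.2674 ≈ 63.634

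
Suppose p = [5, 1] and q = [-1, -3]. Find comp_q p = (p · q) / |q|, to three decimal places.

p · q = 5·(-1) + 1·(-3) = -5 - 3 = -8
|q| = √(1 + 9) = √10 ≈ 3.1623
comp_q p = -8 / √10 ≈ -2.530

-2.530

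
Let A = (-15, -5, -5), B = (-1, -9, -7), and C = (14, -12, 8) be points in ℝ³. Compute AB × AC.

AB = (14, -4, -2)
AC = (29, -7, 13)
i: (-4)·13 - (-2)·(-7) = -52 - 14 = -66
j: (-2)·29 - 14·13 = -58 - 182 = -240
k: 14·(-7) - (-4)·29 = -98 - (-116) = 18
AB × AC = (-66, -240, 18)

(-66, -240, 18)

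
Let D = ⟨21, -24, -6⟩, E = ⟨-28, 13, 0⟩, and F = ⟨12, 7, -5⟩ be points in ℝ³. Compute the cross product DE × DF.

(-149, -5, -1186)

DE = (-49, 37, 6)
DF = (-9, 31, 1)
i: 37·1 - 6·31 = 37 - 186 = -149
j: 6·(-9) - (-49)·1 = -54 - (-49) = -5
k: (-49)·31 - 37·(-9) = -1519 - (-333) = -1186
DE × DF = (-149, -5, -1186)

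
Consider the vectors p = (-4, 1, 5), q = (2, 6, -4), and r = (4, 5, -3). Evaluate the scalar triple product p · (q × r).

q × r:
i: 6·(-3) - (-4)·5 = -18 - (-20) = 2
j: (-4)·4 - 2·(-3) = -16 - (-6) = -10
k: 2·5 - 6·4 = 10 - 24 = -14
q × r = (2, -10, -14)
p · (q × r) = (-4)·2 + 1·(-10) + 5·(-14) = -8 - 10 - 70 = -88

-88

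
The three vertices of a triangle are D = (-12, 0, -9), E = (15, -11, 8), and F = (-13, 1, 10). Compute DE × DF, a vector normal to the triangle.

DE = (27, -11, 17)
DF = (-1, 1, 19)
i: (-11)·19 - 17·1 = -209 - 17 = -226
j: 17·(-1) - 27·19 = -17 - 513 = -530
k: 27·1 - (-11)·(-1) = 27 - 11 = 16
DE × DF = (-226, -530, 16)

(-226, -530, 16)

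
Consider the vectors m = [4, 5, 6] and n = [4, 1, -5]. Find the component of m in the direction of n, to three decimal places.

m · n = 4·4 + 5·1 + 6·(-5) = 16 + 5 - 30 = -9
|n| = √(16 + 1 + 25) = √42 ≈ 6.4807
comp_n m = -9 / √42 ≈ -1.389

-1.389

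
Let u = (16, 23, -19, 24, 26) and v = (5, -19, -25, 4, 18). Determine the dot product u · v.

682

u · v = 16·5 + 23·(-19) + (-19)·(-25) + 24·4 + 26·18 = 80 - 437 + 475 + 96 + 468 = 682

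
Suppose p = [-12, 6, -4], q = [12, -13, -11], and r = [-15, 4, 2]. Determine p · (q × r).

q × r:
i: (-13)·2 - (-11)·4 = -26 - (-44) = 18
j: (-11)·(-15) - 12·2 = 165 - 24 = 141
k: 12·4 - (-13)·(-15) = 48 - 195 = -147
q × r = (18, 141, -147)
p · (q × r) = (-12)·18 + 6·141 + (-4)·(-147) = -216 + 846 + 588 = 1218

1218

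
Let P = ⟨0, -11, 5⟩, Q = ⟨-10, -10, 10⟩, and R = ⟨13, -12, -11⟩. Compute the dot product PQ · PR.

PQ = Q − P = (-10, 1, 5)
PR = R − P = (13, -1, -16)
PQ · PR = (-10)·13 + 1·(-1) + 5·(-16) = -130 - 1 - 80 = -211

-211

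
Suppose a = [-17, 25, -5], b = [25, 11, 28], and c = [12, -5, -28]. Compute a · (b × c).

30041

b × c:
i: 11·(-28) - 28·(-5) = -308 - (-140) = -168
j: 28·12 - 25·(-28) = 336 - (-700) = 1036
k: 25·(-5) - 11·12 = -125 - 132 = -257
b × c = (-168, 1036, -257)
a · (b × c) = (-17)·(-168) + 25·1036 + (-5)·(-257) = 2856 + 25900 + 1285 = 30041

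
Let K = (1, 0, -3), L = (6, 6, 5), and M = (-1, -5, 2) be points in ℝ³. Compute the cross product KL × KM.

(70, -41, -13)

KL = (5, 6, 8)
KM = (-2, -5, 5)
i: 6·5 - 8·(-5) = 30 - (-40) = 70
j: 8·(-2) - 5·5 = -16 - 25 = -41
k: 5·(-5) - 6·(-2) = -25 - (-12) = -13
KL × KM = (70, -41, -13)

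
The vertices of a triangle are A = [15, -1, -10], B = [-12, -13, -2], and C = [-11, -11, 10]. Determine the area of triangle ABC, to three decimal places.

AB = (-27, -12, 8),  AC = (-26, -10, 20)
i: (-12)·20 - 8·(-10) = -240 - (-80) = -160
j: 8·(-26) - (-27)·20 = -208 - (-540) = 332
k: (-27)·(-10) - (-12)·(-26) = 270 - 312 = -42
AB × AC = (-160, 332, -42)
|AB × AC| = √137588 ≈ 370.9286
area = ½ · 370.9286 ≈ 185.464

185.464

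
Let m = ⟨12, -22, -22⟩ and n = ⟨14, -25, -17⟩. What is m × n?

(-176, -104, 8)

i: (-22)·(-17) - (-22)·(-25) = 374 - 550 = -176
j: (-22)·14 - 12·(-17) = -308 - (-204) = -104
k: 12·(-25) - (-22)·14 = -300 - (-308) = 8
m × n = (-176, -104, 8)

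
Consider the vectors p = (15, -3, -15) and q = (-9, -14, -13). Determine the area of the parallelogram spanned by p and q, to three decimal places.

i: (-3)·(-13) - (-15)·(-14) = 39 - 210 = -171
j: (-15)·(-9) - 15·(-13) = 135 - (-195) = 330
k: 15·(-14) - (-3)·(-9) = -210 - 27 = -237
p × q = (-171, 330, -237)
|p × q| = √((-171)² + 330² + (-237)²) = √194310 ≈ 440.8061

440.806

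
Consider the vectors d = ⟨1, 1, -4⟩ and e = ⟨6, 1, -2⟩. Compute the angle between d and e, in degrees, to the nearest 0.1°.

d · e = 1·6 + 1·1 + (-4)·(-2) = 6 + 1 + 8 = 15
|d|² = 1 + 1 + 16 = 18,  |d| = √18 ≈ 4.242641
|e|² = 36 + 1 + 4 = 41,  |e| = √41 ≈ 6.403124
cos θ = 15 / (4.242641 · 6.403124) ≈ 0.55216
θ = arccos(0.55216) ≈ 56.5°

56.5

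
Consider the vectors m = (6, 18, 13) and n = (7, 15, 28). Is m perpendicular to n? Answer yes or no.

m · n = 6·7 + 18·15 + 13·28 = 42 + 270 + 364 = 676
Nonzero, so the vectors are not orthogonal.

no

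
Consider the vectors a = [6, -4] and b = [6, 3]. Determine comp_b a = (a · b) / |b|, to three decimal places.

3.578

a · b = 6·6 + (-4)·3 = 36 - 12 = 24
|b| = √(36 + 9) = √45 ≈ 6.7082
comp_b a = 24 / √45 ≈ 3.578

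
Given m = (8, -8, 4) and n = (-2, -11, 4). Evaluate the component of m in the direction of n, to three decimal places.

m · n = 8·(-2) + (-8)·(-11) + 4·4 = -16 + 88 + 16 = 88
|n| = √(4 + 121 + 16) = √141 ≈ 11.8743
comp_n m = 88 / √141 ≈ 7.411

7.411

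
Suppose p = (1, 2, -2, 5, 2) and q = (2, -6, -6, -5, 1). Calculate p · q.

-21

p · q = 1·2 + 2·(-6) + (-2)·(-6) + 5·(-5) + 2·1 = 2 - 12 + 12 - 25 + 2 = -21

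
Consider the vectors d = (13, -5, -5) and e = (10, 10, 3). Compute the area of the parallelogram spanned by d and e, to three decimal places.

203.828

i: (-5)·3 - (-5)·10 = -15 - (-50) = 35
j: (-5)·10 - 13·3 = -50 - 39 = -89
k: 13·10 - (-5)·10 = 130 - (-50) = 180
d × e = (35, -89, 180)
|d × e| = √(35² + (-89)² + 180²) = √41546 ≈ 203.8284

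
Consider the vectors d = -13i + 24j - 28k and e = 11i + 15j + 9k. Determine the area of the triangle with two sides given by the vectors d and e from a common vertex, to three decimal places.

403.627

i: 24·9 - (-28)·15 = 216 - (-420) = 636
j: (-28)·11 - (-13)·9 = -308 - (-117) = -191
k: (-13)·15 - 24·11 = -195 - 264 = -459
d × e = (636, -191, -459)
|d × e| = √(636² + (-191)² + (-459)²) = √651658 ≈ 807.2534
area = ½ · 807.2534 ≈ 403.627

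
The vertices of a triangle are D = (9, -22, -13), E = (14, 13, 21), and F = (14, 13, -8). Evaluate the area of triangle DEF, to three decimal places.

512.652

DE = (5, 35, 34),  DF = (5, 35, 5)
i: 35·5 - 34·35 = 175 - 1190 = -1015
j: 34·5 - 5·5 = 170 - 25 = 145
k: 5·35 - 35·5 = 175 - 175 = 0
DE × DF = (-1015, 145, 0)
|DE × DF| = √1051250 ≈ 1025.3048
area = ½ · 1025.3048 ≈ 512.652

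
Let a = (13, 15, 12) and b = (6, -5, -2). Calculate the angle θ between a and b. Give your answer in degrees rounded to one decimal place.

a · b = 13·6 + 15·(-5) + 12·(-2) = 78 - 75 - 24 = -21
|a|² = 169 + 225 + 144 = 538,  |a| = √538 ≈ 23.194827
|b|² = 36 + 25 + 4 = 65,  |b| = √65 ≈ 8.062258
cos θ = -21 / (23.194827 · 8.062258) ≈ -0.11230
θ = arccos(-0.11230) ≈ 96.4°

96.4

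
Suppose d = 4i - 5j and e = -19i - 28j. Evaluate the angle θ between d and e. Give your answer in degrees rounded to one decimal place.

d · e = 4·(-19) + (-5)·(-28) = -76 + 140 = 64
|d|² = 16 + 25 = 41,  |d| = √41 ≈ 6.403124
|e|² = 361 + 784 = 1145,  |e| = √1145 ≈ 33.837849
cos θ = 64 / (6.403124 · 33.837849) ≈ 0.29538
θ = arccos(0.29538) ≈ 72.8°

72.8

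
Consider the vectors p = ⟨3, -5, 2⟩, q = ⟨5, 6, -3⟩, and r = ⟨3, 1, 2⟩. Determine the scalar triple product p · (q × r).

q × r:
i: 6·2 - (-3)·1 = 12 - (-3) = 15
j: (-3)·3 - 5·2 = -9 - 10 = -19
k: 5·1 - 6·3 = 5 - 18 = -13
q × r = (15, -19, -13)
p · (q × r) = 3·15 + (-5)·(-19) + 2·(-13) = 45 + 95 - 26 = 114

114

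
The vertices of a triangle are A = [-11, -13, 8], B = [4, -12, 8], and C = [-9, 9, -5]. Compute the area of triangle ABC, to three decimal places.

190.904

AB = (15, 1, 0),  AC = (2, 22, -13)
i: 1·(-13) - 0·22 = -13 - 0 = -13
j: 0·2 - 15·(-13) = 0 - (-195) = 195
k: 15·22 - 1·2 = 330 - 2 = 328
AB × AC = (-13, 195, 328)
|AB × AC| = √145778 ≈ 381.8089
area = ½ · 381.8089 ≈ 190.904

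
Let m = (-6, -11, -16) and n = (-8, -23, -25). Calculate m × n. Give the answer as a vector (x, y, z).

i: (-11)·(-25) - (-16)·(-23) = 275 - 368 = -93
j: (-16)·(-8) - (-6)·(-25) = 128 - 150 = -22
k: (-6)·(-23) - (-11)·(-8) = 138 - 88 = 50
m × n = (-93, -22, 50)

(-93, -22, 50)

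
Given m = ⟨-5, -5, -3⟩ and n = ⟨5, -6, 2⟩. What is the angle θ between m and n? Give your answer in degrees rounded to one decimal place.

90.9

m · n = (-5)·5 + (-5)·(-6) + (-3)·2 = -25 + 30 - 6 = -1
|m|² = 25 + 25 + 9 = 59,  |m| = √59 ≈ 7.681146
|n|² = 25 + 36 + 4 = 65,  |n| = √65 ≈ 8.062258
cos θ = -1 / (7.681146 · 8.062258) ≈ -0.01615
θ = arccos(-0.01615) ≈ 90.9°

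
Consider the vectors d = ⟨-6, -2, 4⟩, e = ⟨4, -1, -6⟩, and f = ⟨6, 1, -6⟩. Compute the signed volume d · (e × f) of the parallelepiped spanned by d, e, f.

e × f:
i: (-1)·(-6) - (-6)·1 = 6 - (-6) = 12
j: (-6)·6 - 4·(-6) = -36 - (-24) = -12
k: 4·1 - (-1)·6 = 4 - (-6) = 10
e × f = (12, -12, 10)
d · (e × f) = (-6)·12 + (-2)·(-12) + 4·10 = -72 + 24 + 40 = -8

-8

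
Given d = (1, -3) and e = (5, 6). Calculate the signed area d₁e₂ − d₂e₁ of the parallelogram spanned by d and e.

21

1·6 - (-3)·5 = 6 - (-15) = 21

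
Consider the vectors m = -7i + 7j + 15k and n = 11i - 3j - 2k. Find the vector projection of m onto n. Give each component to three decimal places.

(-10.507, 2.866, 1.910)

m · n = (-7)·11 + 7·(-3) + 15·(-2) = -77 - 21 - 30 = -128
|n|² = 121 + 9 + 4 = 134
proj_n m = (-128/134) · (11, -3, -2) ≈ (-10.507, 2.866, 1.910)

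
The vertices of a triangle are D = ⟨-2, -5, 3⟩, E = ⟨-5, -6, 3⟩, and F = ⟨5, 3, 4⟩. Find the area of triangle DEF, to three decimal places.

DE = (-3, -1, 0),  DF = (7, 8, 1)
i: (-1)·1 - 0·8 = -1 - 0 = -1
j: 0·7 - (-3)·1 = 0 - (-3) = 3
k: (-3)·8 - (-1)·7 = -24 - (-7) = -17
DE × DF = (-1, 3, -17)
|DE × DF| = √299 ≈ 17.2916
area = ½ · 17.2916 ≈ 8.646

8.646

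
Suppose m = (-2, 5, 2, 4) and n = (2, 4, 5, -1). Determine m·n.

m · n = (-2)·2 + 5·4 + 2·5 + 4·(-1) = -4 + 20 + 10 - 4 = 22

22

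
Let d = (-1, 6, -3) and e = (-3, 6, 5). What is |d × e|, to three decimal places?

i: 6·5 - (-3)·6 = 30 - (-18) = 48
j: (-3)·(-3) - (-1)·5 = 9 - (-5) = 14
k: (-1)·6 - 6·(-3) = -6 - (-18) = 12
d × e = (48, 14, 12)
|d × e| = √(48² + 14² + 12²) = √2644 ≈ 51.4198

51.420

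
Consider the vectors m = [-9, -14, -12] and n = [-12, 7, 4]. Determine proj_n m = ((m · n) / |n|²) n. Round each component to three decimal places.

(2.182, -1.273, -0.727)

m · n = (-9)·(-12) + (-14)·7 + (-12)·4 = 108 - 98 - 48 = -38
|n|² = 144 + 49 + 16 = 209
proj_n m = (-38/209) · (-12, 7, 4) ≈ (2.182, -1.273, -0.727)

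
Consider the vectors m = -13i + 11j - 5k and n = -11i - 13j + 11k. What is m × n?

(56, 198, 290)

i: 11·11 - (-5)·(-13) = 121 - 65 = 56
j: (-5)·(-11) - (-13)·11 = 55 - (-143) = 198
k: (-13)·(-13) - 11·(-11) = 169 - (-121) = 290
m × n = (56, 198, 290)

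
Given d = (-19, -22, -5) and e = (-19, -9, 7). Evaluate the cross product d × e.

(-199, 228, -247)

i: (-22)·7 - (-5)·(-9) = -154 - 45 = -199
j: (-5)·(-19) - (-19)·7 = 95 - (-133) = 228
k: (-19)·(-9) - (-22)·(-19) = 171 - 418 = -247
d × e = (-199, 228, -247)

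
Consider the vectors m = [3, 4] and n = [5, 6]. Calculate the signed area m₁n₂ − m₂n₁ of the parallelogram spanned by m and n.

3·6 - 4·5 = 18 - 20 = -2

-2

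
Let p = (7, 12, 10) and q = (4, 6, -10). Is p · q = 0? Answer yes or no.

yes

p · q = 7·4 + 12·6 + 10·(-10) = 28 + 72 - 100 = 0
Zero, so the vectors are orthogonal.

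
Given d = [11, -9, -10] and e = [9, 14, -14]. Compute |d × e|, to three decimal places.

360.662

i: (-9)·(-14) - (-10)·14 = 126 - (-140) = 266
j: (-10)·9 - 11·(-14) = -90 - (-154) = 64
k: 11·14 - (-9)·9 = 154 - (-81) = 235
d × e = (266, 64, 235)
|d × e| = √(266² + 64² + 235²) = √130077 ≈ 360.6619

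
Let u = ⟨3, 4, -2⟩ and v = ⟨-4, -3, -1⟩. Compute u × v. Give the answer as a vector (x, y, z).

i: 4·(-1) - (-2)·(-3) = -4 - 6 = -10
j: (-2)·(-4) - 3·(-1) = 8 - (-3) = 11
k: 3·(-3) - 4·(-4) = -9 - (-16) = 7
u × v = (-10, 11, 7)

(-10, 11, 7)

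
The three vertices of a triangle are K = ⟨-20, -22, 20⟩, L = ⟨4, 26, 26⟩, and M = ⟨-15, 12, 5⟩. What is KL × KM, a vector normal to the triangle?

KL = (24, 48, 6)
KM = (5, 34, -15)
i: 48·(-15) - 6·34 = -720 - 204 = -924
j: 6·5 - 24·(-15) = 30 - (-360) = 390
k: 24·34 - 48·5 = 816 - 240 = 576
KL × KM = (-924, 390, 576)

(-924, 390, 576)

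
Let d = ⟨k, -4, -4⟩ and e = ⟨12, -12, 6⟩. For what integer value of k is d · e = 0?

d · e = k·12 + (-4)·(-12) + (-4)·6 = 24 + 12k
Set equal to 0: 12k = -24, so k = -2.

-2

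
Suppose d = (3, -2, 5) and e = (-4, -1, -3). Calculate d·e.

d · e = 3·(-4) + (-2)·(-1) + 5·(-3) = -12 + 2 - 15 = -25

-25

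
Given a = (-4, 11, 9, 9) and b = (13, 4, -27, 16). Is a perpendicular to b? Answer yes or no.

no

a · b = (-4)·13 + 11·4 + 9·(-27) + 9·16 = -52 + 44 - 243 + 144 = -107
Nonzero, so the vectors are not orthogonal.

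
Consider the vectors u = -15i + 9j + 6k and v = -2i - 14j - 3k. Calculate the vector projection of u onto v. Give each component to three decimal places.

(1.091, 7.636, 1.636)

u · v = (-15)·(-2) + 9·(-14) + 6·(-3) = 30 - 126 - 18 = -114
|v|² = 4 + 196 + 9 = 209
proj_v u = (-114/209) · (-2, -14, -3) ≈ (1.091, 7.636, 1.636)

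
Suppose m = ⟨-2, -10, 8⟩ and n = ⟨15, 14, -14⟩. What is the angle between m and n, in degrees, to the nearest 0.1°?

m · n = (-2)·15 + (-10)·14 + 8·(-14) = -30 - 140 - 112 = -282
|m|² = 4 + 100 + 64 = 168,  |m| = √168 ≈ 12.961481
|n|² = 225 + 196 + 196 = 617,  |n| = √617 ≈ 24.839485
cos θ = -282 / (12.961481 · 24.839485) ≈ -0.87589
θ = arccos(-0.87589) ≈ 151.2°

151.2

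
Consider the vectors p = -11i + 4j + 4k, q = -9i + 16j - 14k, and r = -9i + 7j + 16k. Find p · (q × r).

q × r:
i: 16·16 - (-14)·7 = 256 - (-98) = 354
j: (-14)·(-9) - (-9)·16 = 126 - (-144) = 270
k: (-9)·7 - 16·(-9) = -63 - (-144) = 81
q × r = (354, 270, 81)
p · (q × r) = (-11)·354 + 4·270 + 4·81 = -3894 + 1080 + 324 = -2490

-2490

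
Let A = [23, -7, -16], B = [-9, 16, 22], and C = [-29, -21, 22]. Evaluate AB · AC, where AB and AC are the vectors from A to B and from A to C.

AB = B − A = (-32, 23, 38)
AC = C − A = (-52, -14, 38)
AB · AC = (-32)·(-52) + 23·(-14) + 38·38 = 1664 - 322 + 1444 = 2786

2786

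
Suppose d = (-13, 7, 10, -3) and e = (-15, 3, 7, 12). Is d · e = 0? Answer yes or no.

d · e = (-13)·(-15) + 7·3 + 10·7 + (-3)·12 = 195 + 21 + 70 - 36 = 250
Nonzero, so the vectors are not orthogonal.

no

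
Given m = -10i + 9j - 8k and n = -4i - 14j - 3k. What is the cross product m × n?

(-139, 2, 176)

i: 9·(-3) - (-8)·(-14) = -27 - 112 = -139
j: (-8)·(-4) - (-10)·(-3) = 32 - 30 = 2
k: (-10)·(-14) - 9·(-4) = 140 - (-36) = 176
m × n = (-139, 2, 176)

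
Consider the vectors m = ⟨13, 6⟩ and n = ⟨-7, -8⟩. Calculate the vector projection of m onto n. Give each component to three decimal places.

(8.611, 9.841)

m · n = 13·(-7) + 6·(-8) = -91 - 48 = -139
|n|² = 49 + 64 = 113
proj_n m = (-139/113) · (-7, -8) ≈ (8.611, 9.841)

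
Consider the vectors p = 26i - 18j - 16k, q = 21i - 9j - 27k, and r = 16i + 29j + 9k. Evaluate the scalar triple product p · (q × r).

17382

q × r:
i: (-9)·9 - (-27)·29 = -81 - (-783) = 702
j: (-27)·16 - 21·9 = -432 - 189 = -621
k: 21·29 - (-9)·16 = 609 - (-144) = 753
q × r = (702, -621, 753)
p · (q × r) = 26·702 + (-18)·(-621) + (-16)·753 = 18252 + 11178 - 12048 = 17382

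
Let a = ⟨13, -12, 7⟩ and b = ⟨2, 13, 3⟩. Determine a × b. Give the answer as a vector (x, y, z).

i: (-12)·3 - 7·13 = -36 - 91 = -127
j: 7·2 - 13·3 = 14 - 39 = -25
k: 13·13 - (-12)·2 = 169 - (-24) = 193
a × b = (-127, -25, 193)

(-127, -25, 193)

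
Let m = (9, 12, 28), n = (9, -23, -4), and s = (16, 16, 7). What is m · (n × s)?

11939

n × s:
i: (-23)·7 - (-4)·16 = -161 - (-64) = -97
j: (-4)·16 - 9·7 = -64 - 63 = -127
k: 9·16 - (-23)·16 = 144 - (-368) = 512
n × s = (-97, -127, 512)
m · (n × s) = 9·(-97) + 12·(-127) + 28·512 = -873 - 1524 + 14336 = 11939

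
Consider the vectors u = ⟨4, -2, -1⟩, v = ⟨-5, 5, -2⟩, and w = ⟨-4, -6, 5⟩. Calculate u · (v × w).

-64

v × w:
i: 5·5 - (-2)·(-6) = 25 - 12 = 13
j: (-2)·(-4) - (-5)·5 = 8 - (-25) = 33
k: (-5)·(-6) - 5·(-4) = 30 - (-20) = 50
v × w = (13, 33, 50)
u · (v × w) = 4·13 + (-2)·33 + (-1)·50 = 52 - 66 - 50 = -64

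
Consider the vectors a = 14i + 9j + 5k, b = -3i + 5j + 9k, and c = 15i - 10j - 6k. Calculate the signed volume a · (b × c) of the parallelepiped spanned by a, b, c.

b × c:
i: 5·(-6) - 9·(-10) = -30 - (-90) = 60
j: 9·15 - (-3)·(-6) = 135 - 18 = 117
k: (-3)·(-10) - 5·15 = 30 - 75 = -45
b × c = (60, 117, -45)
a · (b × c) = 14·60 + 9·117 + 5·(-45) = 840 + 1053 - 225 = 1668

1668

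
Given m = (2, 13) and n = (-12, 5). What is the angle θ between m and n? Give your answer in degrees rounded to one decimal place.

m · n = 2·(-12) + 13·5 = -24 + 65 = 41
|m|² = 4 + 169 = 173,  |m| = √173 ≈ 13.152946
|n|² = 144 + 25 = 169,  |n| = √169 ≈ 13.000000
cos θ = 41 / (13.152946 · 13.000000) ≈ 0.23978
θ = arccos(0.23978) ≈ 76.1°

76.1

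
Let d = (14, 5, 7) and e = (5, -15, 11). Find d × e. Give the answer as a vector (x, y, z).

(160, -119, -235)

i: 5·11 - 7·(-15) = 55 - (-105) = 160
j: 7·5 - 14·11 = 35 - 154 = -119
k: 14·(-15) - 5·5 = -210 - 25 = -235
d × e = (160, -119, -235)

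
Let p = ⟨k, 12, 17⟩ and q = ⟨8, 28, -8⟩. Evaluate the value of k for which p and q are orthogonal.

-25

p · q = k·8 + 12·28 + 17·(-8) = 200 + 8k
Set equal to 0: 8k = -200, so k = -25.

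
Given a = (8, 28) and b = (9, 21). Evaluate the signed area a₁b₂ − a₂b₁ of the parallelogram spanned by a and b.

8·21 - 28·9 = 168 - 252 = -84

-84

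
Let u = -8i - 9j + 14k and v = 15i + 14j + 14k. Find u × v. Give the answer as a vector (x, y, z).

(-322, 322, 23)

i: (-9)·14 - 14·14 = -126 - 196 = -322
j: 14·15 - (-8)·14 = 210 - (-112) = 322
k: (-8)·14 - (-9)·15 = -112 - (-135) = 23
u × v = (-322, 322, 23)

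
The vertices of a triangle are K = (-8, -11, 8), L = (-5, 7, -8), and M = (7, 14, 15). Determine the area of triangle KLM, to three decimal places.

KL = (3, 18, -16),  KM = (15, 25, 7)
i: 18·7 - (-16)·25 = 126 - (-400) = 526
j: (-16)·15 - 3·7 = -240 - 21 = -261
k: 3·25 - 18·15 = 75 - 270 = -195
KL × KM = (526, -261, -195)
|KL × KM| = √382822 ≈ 618.7261
area = ½ · 618.7261 ≈ 309.363

309.363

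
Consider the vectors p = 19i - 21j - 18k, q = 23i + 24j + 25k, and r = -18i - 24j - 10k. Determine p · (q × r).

13620

q × r:
i: 24·(-10) - 25·(-24) = -240 - (-600) = 360
j: 25·(-18) - 23·(-10) = -450 - (-230) = -220
k: 23·(-24) - 24·(-18) = -552 - (-432) = -120
q × r = (360, -220, -120)
p · (q × r) = 19·360 + (-21)·(-220) + (-18)·(-120) = 6840 + 4620 + 2160 = 13620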